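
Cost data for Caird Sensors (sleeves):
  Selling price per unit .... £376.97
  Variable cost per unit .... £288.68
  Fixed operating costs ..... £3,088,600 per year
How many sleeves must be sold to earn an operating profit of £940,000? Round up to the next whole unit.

45,630 sleeves

Contribution margin per unit = £376.97 − £288.68 = £88.29.
Units = (FC + target) / CM = (£3,088,600 + £940,000) / £88.29 = 45,629.18, so 45,630 sleeves.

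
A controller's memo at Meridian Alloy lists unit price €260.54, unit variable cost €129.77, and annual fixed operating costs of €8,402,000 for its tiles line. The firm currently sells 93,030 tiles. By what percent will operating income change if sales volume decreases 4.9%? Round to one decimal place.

Total contribution margin = 93,030 × €130.77 = €12,165,533.10.
EBIT = €12,165,533.10 − €8,402,000 = €3,763,533.10.
Degree of operating leverage = €12,165,533.10 / €3,763,533.10 = 3.2325.
Operating income changes by 3.2325 × -4.9% = -15.8%.

-15.8%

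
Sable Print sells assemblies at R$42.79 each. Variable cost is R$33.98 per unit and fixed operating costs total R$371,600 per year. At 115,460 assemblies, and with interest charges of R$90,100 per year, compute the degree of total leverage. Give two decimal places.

1.83

Total contribution margin = 115,460 × R$8.81 = R$1,017,202.60.
Subtracting fixed costs: EBIT = R$1,017,202.60 − R$371,600 = R$645,602.60. Interest = R$90,100.00.
DOL = R$1,017,202.60 ÷ R$645,602.60 = 1.5756; DFL = R$645,602.60 ÷ R$555,502.60 = 1.1622.
DCL = DOL × DFL = 1.5756 × 1.1622 = 1.8312.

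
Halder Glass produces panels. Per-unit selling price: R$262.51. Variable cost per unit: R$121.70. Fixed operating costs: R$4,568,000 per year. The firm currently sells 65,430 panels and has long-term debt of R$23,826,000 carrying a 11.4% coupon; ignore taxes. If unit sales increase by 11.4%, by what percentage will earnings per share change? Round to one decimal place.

At 65,430 units, contribution = 65,430 × R$140.81 = R$9,213,198.30.
Subtracting fixed costs: EBIT = R$9,213,198.30 − R$4,568,000 = R$4,645,198.30.
After interest of R$2,716,164.00, pre-tax earnings = R$1,929,034.30.
DCL = total CM / (EBIT − I) = R$9,213,198.30 / R$1,929,034.30 = 4.7761.
EPS therefore changes by 4.7761 × (+11.4%) = +54.4%.

+54.4%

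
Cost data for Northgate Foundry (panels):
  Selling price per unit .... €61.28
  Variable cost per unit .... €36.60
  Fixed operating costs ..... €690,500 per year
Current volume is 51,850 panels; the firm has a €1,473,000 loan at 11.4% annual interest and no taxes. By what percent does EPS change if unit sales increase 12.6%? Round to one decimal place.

Contribution at this volume is 51,850 × €24.68 = €1,279,658.00.
EBIT = €1,279,658.00 − €690,500 = €589,158.00.
After interest of €167,922.00, pre-tax earnings = €421,236.00.
Degree of combined leverage = contribution ÷ (EBIT − I) = €1,279,658.00 ÷ €421,236.00 = 3.0379.
EPS therefore changes by 3.0379 × (+12.6%) = +38.3%.

+38.3%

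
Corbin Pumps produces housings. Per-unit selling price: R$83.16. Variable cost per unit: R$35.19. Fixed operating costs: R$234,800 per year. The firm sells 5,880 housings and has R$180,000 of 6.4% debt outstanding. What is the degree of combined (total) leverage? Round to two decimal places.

Contribution at this volume is 5,880 × R$47.97 = R$282,063.60.
Subtracting fixed costs: EBIT = R$282,063.60 − R$234,800 = R$47,263.60. Interest = R$11,520.00.
DOL = R$282,063.60 ÷ R$47,263.60 = 5.9679; DFL = R$47,263.60 ÷ R$35,743.60 = 1.3223.
Combined leverage = 5.9679 × 1.3223 = 7.8914.

7.89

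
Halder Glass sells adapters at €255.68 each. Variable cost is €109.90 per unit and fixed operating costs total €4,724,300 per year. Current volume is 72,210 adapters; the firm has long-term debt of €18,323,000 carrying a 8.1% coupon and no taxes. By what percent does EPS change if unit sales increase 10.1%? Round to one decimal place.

+24.6%

Contribution at this volume is 72,210 × €145.78 = €10,526,773.80.
EBIT = €10,526,773.80 − €4,724,300 = €5,802,473.80.
Interest = €1,484,163.00, so EBIT − I = €4,318,310.80.
Degree of combined leverage = contribution ÷ (EBIT − I) = €10,526,773.80 ÷ €4,318,310.80 = 2.4377.
%ΔEPS = DCL × %ΔSales = 2.4377 × +10.1% = +24.6%.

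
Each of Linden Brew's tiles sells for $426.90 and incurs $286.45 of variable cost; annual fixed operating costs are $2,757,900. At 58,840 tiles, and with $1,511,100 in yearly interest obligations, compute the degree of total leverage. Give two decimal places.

At 58,840 units, contribution = 58,840 × $140.45 = $8,264,078.00.
Subtracting fixed costs: EBIT = $8,264,078.00 − $2,757,900 = $5,506,178.00. Interest = $1,511,100.00, so EBIT − I = $3,995,078.00.
Degree of total leverage = total CM / (EBIT − interest) = $8,264,078.00 / $3,995,078.00 = 2.0686.

2.07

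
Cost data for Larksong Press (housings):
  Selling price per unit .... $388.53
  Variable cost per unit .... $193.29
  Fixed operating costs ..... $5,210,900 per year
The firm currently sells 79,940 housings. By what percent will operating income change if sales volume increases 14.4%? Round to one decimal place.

+21.6%

Contribution at this volume is 79,940 × $195.24 = $15,607,485.60.
Operating income = contribution − fixed costs = $15,607,485.60 − $5,210,900 = $10,396,585.60.
So DOL = total CM / EBIT = $15,607,485.60 / $10,396,585.60 = 1.5012.
So EBIT moves 1.5012 × (+14.4%) = +21.6%.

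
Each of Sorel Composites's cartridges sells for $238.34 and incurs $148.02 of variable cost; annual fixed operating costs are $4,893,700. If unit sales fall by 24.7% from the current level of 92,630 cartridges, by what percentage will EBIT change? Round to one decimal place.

At 92,630 units, contribution = 92,630 × $90.32 = $8,366,341.60.
EBIT = $8,366,341.60 − $4,893,700 = $3,472,641.60.
Degree of operating leverage = $8,366,341.60 / $3,472,641.60 = 2.4092.
Operating income changes by 2.4092 × -24.7% = -59.5%.

-59.5%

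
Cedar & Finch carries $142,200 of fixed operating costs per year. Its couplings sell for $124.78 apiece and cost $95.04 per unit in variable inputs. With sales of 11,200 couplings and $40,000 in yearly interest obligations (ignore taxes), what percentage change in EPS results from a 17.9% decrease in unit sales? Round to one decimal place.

Contribution at this volume is 11,200 × $29.74 = $333,088.00.
EBIT = $333,088.00 − $142,200 = $190,888.00.
After interest of $40,000.00, pre-tax earnings = $150,888.00.
DCL = total CM / (EBIT − I) = $333,088.00 / $150,888.00 = 2.2075.
%ΔEPS = DCL × %ΔSales = 2.2075 × -17.9% = -39.5%.

-39.5%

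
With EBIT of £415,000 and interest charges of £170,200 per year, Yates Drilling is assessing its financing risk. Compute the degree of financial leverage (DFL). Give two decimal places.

1.70

Annual interest charges come to £170,200.00.
Degree of financial leverage = EBIT / (EBIT − interest) = £415,000 / £244,800.00 = 1.6953.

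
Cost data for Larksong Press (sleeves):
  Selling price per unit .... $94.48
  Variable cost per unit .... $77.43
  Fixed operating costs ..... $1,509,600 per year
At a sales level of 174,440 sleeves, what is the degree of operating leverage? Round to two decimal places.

2.03

At 174,440 units, contribution = 174,440 × $17.05 = $2,974,202.00.
Operating income = contribution − fixed costs = $2,974,202.00 − $1,509,600 = $1,464,602.00.
DOL = contribution ÷ EBIT = $2,974,202.00 ÷ $1,464,602.00 = 2.0307.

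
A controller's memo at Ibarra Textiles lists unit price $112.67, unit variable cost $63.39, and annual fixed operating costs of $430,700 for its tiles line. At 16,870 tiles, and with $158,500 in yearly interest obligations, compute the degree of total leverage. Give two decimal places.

3.43

At 16,870 units, contribution = 16,870 × $49.28 = $831,353.60.
EBIT = $831,353.60 − $430,700 = $400,653.60. Interest = $158,500.00, so EBIT − I = $242,153.60.
Degree of total leverage = total CM / (EBIT − interest) = $831,353.60 / $242,153.60 = 3.4332.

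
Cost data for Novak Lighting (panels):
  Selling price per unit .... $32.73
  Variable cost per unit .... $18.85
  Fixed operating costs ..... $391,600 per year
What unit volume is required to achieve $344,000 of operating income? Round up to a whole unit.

Contribution margin per unit = $32.73 − $18.85 = $13.88.
Need Q such that Q × $13.88 − $391,600 = $344,000, i.e. Q = $735,600 / $13.88 = 52,997.12 → 52,998.

52,998 panels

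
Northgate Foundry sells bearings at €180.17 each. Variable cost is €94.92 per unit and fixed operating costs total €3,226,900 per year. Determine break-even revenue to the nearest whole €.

€6,819,831

CM per unit = €180.17 − €94.92 = €85.25; CM ratio = €85.25 / €180.17 = 0.4732.
Break-even sales = FC ÷ CM ratio = €3,226,900 × €180.17 / €85.25 = €6,819,831.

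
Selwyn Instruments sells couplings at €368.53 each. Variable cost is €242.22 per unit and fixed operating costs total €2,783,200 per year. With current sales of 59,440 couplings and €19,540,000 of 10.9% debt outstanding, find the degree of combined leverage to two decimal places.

Total contribution margin = 59,440 × €126.31 = €7,507,866.40.
Operating income = contribution − fixed costs = €7,507,866.40 − €2,783,200 = €4,724,666.40. Interest = €2,129,860.00.
DOL = €7,507,866.40 ÷ €4,724,666.40 = 1.5891; DFL = €4,724,666.40 ÷ €2,594,806.40 = 1.8208.
DCL = DOL × DFL = 1.5891 × 1.8208 = 2.8934.

2.89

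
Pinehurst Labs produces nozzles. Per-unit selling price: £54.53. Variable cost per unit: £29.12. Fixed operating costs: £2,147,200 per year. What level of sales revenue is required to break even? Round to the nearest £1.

£4,607,903

CM per unit = £54.53 − £29.12 = £25.41; CM ratio = £25.41 / £54.53 = 0.4660.
Break-even revenue = fixed costs × price ÷ CM = £2,147,200 × £54.53 ÷ £25.41 = £4,607,903.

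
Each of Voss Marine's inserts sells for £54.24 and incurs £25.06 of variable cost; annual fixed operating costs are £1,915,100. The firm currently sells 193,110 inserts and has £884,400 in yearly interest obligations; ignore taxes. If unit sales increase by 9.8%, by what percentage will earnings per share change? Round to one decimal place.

+19.5%

Total contribution margin = 193,110 × £29.18 = £5,634,949.80.
Operating income = contribution − fixed costs = £5,634,949.80 − £1,915,100 = £3,719,849.80.
Interest = £884,400.00, so EBIT − I = £2,835,449.80.
DCL = total CM / (EBIT − I) = £5,634,949.80 / £2,835,449.80 = 1.9873.
%ΔEPS = DCL × %ΔSales = 1.9873 × +9.8% = +19.5%.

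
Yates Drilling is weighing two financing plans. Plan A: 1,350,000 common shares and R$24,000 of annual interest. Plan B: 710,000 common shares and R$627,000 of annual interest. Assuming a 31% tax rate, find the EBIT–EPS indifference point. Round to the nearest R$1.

At indifference, (EBIT − 24,000)(1 − t)/1,350,000 = (EBIT − 627,000)(1 − t)/710,000.
Cancelling (1 − t) and cross-multiplying: 710,000·(EBIT − 24,000) = 1,350,000·(EBIT − 627,000).
EBIT × (1,350,000 − 710,000) = 627,000 × 1,350,000 − 24,000 × 710,000 = 829,410,000,000, so EBIT = 829,410,000,000 ÷ 640,000 = 1,295,953.12.

R$1,295,953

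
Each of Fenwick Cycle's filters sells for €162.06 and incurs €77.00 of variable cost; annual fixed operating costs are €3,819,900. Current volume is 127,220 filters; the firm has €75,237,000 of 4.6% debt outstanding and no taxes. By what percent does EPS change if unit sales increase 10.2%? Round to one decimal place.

At 127,220 units, contribution = 127,220 × €85.06 = €10,821,333.20.
Subtracting fixed costs: EBIT = €10,821,333.20 − €3,819,900 = €7,001,433.20.
After interest of €3,460,902.00, pre-tax earnings = €3,540,531.20.
DCL = total CM / (EBIT − I) = €10,821,333.20 / €3,540,531.20 = 3.0564.
EPS therefore changes by 3.0564 × (+10.2%) = +31.2%.

+31.2%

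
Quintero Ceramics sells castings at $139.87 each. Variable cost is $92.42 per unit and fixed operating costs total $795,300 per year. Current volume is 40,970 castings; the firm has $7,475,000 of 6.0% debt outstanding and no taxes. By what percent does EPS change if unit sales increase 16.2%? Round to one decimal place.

Contribution at this volume is 40,970 × $47.45 = $1,944,026.50.
Subtracting fixed costs: EBIT = $1,944,026.50 − $795,300 = $1,148,726.50.
Interest = $448,500.00, so EBIT − I = $700,226.50.
Degree of combined leverage = contribution ÷ (EBIT − I) = $1,944,026.50 ÷ $700,226.50 = 2.7763.
%ΔEPS = DCL × %ΔSales = 2.7763 × +16.2% = +45.0%.

+45.0%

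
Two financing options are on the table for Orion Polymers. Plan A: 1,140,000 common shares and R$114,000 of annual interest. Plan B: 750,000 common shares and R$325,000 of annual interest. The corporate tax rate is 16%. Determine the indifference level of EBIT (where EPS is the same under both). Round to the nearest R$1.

Set EPS_A = EPS_B: (EBIT − R$114,000)(1 − 0.16) ÷ 1,140,000 = (EBIT − R$325,000)(1 − 0.16) ÷ 750,000.
The (1 − t) factor cancels: (EBIT − 114,000) × 750,000 = (EBIT − 325,000) × 1,140,000.
Solving, EBIT = (325,000·1,140,000 − 114,000·750,000) / (1,140,000 − 750,000) = 285,000,000,000 / 390,000 = 730,769.23.

R$730,769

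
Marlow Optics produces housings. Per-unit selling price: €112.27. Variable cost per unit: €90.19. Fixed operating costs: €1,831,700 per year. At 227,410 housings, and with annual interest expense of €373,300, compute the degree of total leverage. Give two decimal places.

1.78

Contribution at this volume is 227,410 × €22.08 = €5,021,212.80.
EBIT = €5,021,212.80 − €1,831,700 = €3,189,512.80. Interest = €373,300.00, so EBIT − I = €2,816,212.80.
DCL = contribution ÷ (EBIT − I) = €5,021,212.80 ÷ €2,816,212.80 = 1.7830.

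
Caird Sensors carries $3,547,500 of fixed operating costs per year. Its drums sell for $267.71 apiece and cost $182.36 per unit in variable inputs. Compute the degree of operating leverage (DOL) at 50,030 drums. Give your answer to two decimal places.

Contribution at this volume is 50,030 × $85.35 = $4,270,060.50.
EBIT = $4,270,060.50 − $3,547,500 = $722,560.50.
Degree of operating leverage = $4,270,060.50 / $722,560.50 = 5.9096.

5.91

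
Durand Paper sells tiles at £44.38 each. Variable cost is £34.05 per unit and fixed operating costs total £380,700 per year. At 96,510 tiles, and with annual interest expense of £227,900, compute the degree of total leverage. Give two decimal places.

2.57

Total contribution margin = 96,510 × £10.33 = £996,948.30.
Operating income = contribution − fixed costs = £996,948.30 − £380,700 = £616,248.30. Interest = £227,900.00, so EBIT − I = £388,348.30.
Degree of total leverage = total CM / (EBIT − interest) = £996,948.30 / £388,348.30 = 2.5671.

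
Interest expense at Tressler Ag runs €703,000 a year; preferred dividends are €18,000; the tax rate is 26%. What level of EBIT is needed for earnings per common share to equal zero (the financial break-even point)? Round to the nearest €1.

€727,324

Preferred dividends are paid after tax, so their pre-tax equivalent is €18,000 ÷ (1 − 0.26) = €24,324.32.
EPS = 0 when EBIT covers interest plus the pre-tax preferred burden: €703,000 + €24,324.32 = €727,324.32.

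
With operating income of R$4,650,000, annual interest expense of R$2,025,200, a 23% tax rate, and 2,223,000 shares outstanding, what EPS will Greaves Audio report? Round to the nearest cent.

Pre-tax income = R$4,650,000 − R$2,025,200.00 = R$2,624,800.00.
After tax at 23%: net income = R$2,624,800.00 × 0.77 = R$2,021,096.00.
EPS = R$2,021,096.00 ÷ 2,223,000 = R$0.91.

R$0.91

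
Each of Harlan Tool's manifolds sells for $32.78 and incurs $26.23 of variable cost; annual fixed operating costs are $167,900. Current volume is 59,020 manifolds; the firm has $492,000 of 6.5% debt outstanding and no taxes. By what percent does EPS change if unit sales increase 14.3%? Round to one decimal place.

Total contribution margin = 59,020 × $6.55 = $386,581.00.
Operating income = contribution − fixed costs = $386,581.00 − $167,900 = $218,681.00.
Interest = $31,980.00, so EBIT − I = $186,701.00.
Degree of combined leverage = contribution ÷ (EBIT − I) = $386,581.00 ÷ $186,701.00 = 2.0706.
%ΔEPS = DCL × %ΔSales = 2.0706 × +14.3% = +29.6%.

+29.6%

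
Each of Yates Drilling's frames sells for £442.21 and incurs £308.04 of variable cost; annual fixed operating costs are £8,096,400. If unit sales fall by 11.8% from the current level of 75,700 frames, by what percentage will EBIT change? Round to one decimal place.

Total contribution margin = 75,700 × £134.17 = £10,156,669.00.
EBIT = £10,156,669.00 − £8,096,400 = £2,060,269.00.
Degree of operating leverage = £10,156,669.00 / £2,060,269.00 = 4.9298.
Operating income changes by 4.9298 × -11.8% = -58.2%.

-58.2%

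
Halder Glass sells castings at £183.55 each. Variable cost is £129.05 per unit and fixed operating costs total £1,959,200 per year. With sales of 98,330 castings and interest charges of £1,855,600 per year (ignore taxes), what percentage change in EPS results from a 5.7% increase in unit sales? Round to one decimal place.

+19.8%

Total contribution margin = 98,330 × £54.50 = £5,358,985.00.
EBIT = £5,358,985.00 − £1,959,200 = £3,399,785.00.
After interest of £1,855,600.00, pre-tax earnings = £1,544,185.00.
Degree of combined leverage = contribution ÷ (EBIT − I) = £5,358,985.00 ÷ £1,544,185.00 = 3.4704.
%ΔEPS = DCL × %ΔSales = 3.4704 × +5.7% = +19.8%.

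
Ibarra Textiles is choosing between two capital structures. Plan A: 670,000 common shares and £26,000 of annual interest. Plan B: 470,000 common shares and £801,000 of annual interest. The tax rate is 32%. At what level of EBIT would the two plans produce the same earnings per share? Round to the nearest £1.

Set EPS_A = EPS_B: (EBIT − £26,000)(1 − 0.32) ÷ 670,000 = (EBIT − £801,000)(1 − 0.32) ÷ 470,000.
Cancelling (1 − t) and cross-multiplying: 470,000·(EBIT − 26,000) = 670,000·(EBIT − 801,000).
Solving, EBIT = (801,000·670,000 − 26,000·470,000) / (670,000 − 470,000) = 524,450,000,000 / 200,000 = 2,622,250.00.

£2,622,250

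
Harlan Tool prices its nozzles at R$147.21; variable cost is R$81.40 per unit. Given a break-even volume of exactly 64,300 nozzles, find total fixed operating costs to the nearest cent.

R$4,231,583.00

Each unit contributes R$147.21 − R$81.40 = R$65.81.
Fixed costs = break-even units × CM = 64,300 × R$65.81 = R$4,231,583.00.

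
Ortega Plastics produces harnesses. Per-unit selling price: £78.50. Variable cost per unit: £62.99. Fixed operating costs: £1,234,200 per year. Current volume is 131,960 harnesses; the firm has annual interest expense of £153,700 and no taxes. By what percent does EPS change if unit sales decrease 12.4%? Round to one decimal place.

-38.5%

Contribution at this volume is 131,960 × £15.51 = £2,046,699.60.
Operating income = contribution − fixed costs = £2,046,699.60 − £1,234,200 = £812,499.60.
After interest of £153,700.00, pre-tax earnings = £658,799.60.
DCL = total CM / (EBIT − I) = £2,046,699.60 / £658,799.60 = 3.1067.
%ΔEPS = DCL × %ΔSales = 3.1067 × -12.4% = -38.5%.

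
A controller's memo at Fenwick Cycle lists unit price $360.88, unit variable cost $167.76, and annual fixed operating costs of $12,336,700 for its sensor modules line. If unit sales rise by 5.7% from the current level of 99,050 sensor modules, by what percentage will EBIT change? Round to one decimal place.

+16.1%

At 99,050 units, contribution = 99,050 × $193.12 = $19,128,536.00.
EBIT = $19,128,536.00 − $12,336,700 = $6,791,836.00.
So DOL = total CM / EBIT = $19,128,536.00 / $6,791,836.00 = 2.8164.
So EBIT moves 2.8164 × (+5.7%) = +16.1%.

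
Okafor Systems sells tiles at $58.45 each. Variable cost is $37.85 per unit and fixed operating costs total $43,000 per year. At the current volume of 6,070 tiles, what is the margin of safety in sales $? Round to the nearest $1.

Contribution margin per unit = $58.45 − $37.85 = $20.60. Break-even units = $43,000 ÷ $20.60 = 2,087.38; break-even revenue = 2,087.38 × $58.45 = $122,007.28.
Actual sales revenue = 6,070 × $58.45 = $354,791.50.
Margin of safety = $354,791.50 − $122,007.28 = $232,784.

$232,784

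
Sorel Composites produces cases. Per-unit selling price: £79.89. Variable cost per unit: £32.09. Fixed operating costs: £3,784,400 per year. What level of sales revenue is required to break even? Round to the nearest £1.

CM per unit = £79.89 − £32.09 = £47.80; CM ratio = £47.80 / £79.89 = 0.5983.
Break-even sales = FC ÷ CM ratio = £3,784,400 × £79.89 / £47.80 = £6,325,015.

£6,325,015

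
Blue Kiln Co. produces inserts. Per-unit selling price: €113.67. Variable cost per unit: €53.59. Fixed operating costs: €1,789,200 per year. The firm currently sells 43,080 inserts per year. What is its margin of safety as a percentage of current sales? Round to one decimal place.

Contribution margin per unit = €113.67 − €53.59 = €60.08. Break-even units = €1,789,200 ÷ €60.08 = 29,780.29; break-even revenue = 29,780.29 × €113.67 = €3,385,125.90.
Actual sales revenue = 43,080 × €113.67 = €4,896,903.60.
Margin of safety = (€4,896,903.60 − €3,385,125.90) ÷ €4,896,903.60 = 30.9%.

30.9%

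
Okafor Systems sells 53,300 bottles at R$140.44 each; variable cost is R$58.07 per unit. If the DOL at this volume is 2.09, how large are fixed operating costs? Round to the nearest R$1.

At 53,300 units, contribution = 53,300 × R$82.37 = R$4,390,321.00.
Since DOL = CM ÷ EBIT, EBIT = R$4,390,321.00 ÷ 2.09 = R$2,100,632.06.
Fixed costs = CM − EBIT = R$4,390,321.00 − R$2,100,632.06 = R$2,289,689.

R$2,289,689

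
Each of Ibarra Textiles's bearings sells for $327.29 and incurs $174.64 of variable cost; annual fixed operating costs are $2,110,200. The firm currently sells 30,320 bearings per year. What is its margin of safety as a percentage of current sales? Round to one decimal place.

54.4%

Contribution margin per unit = $327.29 − $174.64 = $152.65. Break-even units = $2,110,200 ÷ $152.65 = 13,823.78; break-even revenue = 13,823.78 × $327.29 = $4,524,384.92.
Actual sales revenue = 30,320 × $327.29 = $9,923,432.80.
Margin of safety = ($9,923,432.80 − $4,524,384.92) ÷ $9,923,432.80 = 54.4%.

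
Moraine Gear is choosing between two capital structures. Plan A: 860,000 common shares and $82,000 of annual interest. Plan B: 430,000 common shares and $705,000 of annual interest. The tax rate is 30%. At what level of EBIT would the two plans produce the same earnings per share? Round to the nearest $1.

At indifference, (EBIT − 82,000)(1 − t)/860,000 = (EBIT − 705,000)(1 − t)/430,000.
Cancelling (1 − t) and cross-multiplying: 430,000·(EBIT − 82,000) = 860,000·(EBIT − 705,000).
EBIT × (860,000 − 430,000) = 705,000 × 860,000 − 82,000 × 430,000 = 571,040,000,000, so EBIT = 571,040,000,000 ÷ 430,000 = 1,328,000.00.

$1,328,000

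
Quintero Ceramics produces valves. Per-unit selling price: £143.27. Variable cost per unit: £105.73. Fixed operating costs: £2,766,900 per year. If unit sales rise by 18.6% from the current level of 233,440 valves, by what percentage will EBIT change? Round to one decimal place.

+27.2%

Total contribution margin = 233,440 × £37.54 = £8,763,337.60.
Operating income = contribution − fixed costs = £8,763,337.60 − £2,766,900 = £5,996,437.60.
So DOL = total CM / EBIT = £8,763,337.60 / £5,996,437.60 = 1.4614.
%ΔEBIT = DOL × %ΔSales = 1.4614 × +18.6% = +27.2%.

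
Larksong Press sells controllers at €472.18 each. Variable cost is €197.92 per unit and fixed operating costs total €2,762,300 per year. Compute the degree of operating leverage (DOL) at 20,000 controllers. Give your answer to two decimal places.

2.01

Contribution at this volume is 20,000 × €274.26 = €5,485,200.00.
Subtracting fixed costs: EBIT = €5,485,200.00 − €2,762,300 = €2,722,900.00.
DOL = contribution ÷ EBIT = €5,485,200.00 ÷ €2,722,900.00 = 2.0145.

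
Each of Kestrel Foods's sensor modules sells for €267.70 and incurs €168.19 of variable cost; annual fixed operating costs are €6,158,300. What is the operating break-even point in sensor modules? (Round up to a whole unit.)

61,887 sensor modules

Contribution margin per unit = €267.70 − €168.19 = €99.51.
Break-even Q = €6,158,300 / €99.51 = 61,886.24 → 61,887 sensor modules.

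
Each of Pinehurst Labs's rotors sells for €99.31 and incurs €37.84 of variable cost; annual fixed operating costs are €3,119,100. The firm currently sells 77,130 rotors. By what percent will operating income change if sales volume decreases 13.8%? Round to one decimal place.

-40.3%

At 77,130 units, contribution = 77,130 × €61.47 = €4,741,181.10.
Operating income = contribution − fixed costs = €4,741,181.10 − €3,119,100 = €1,622,081.10.
DOL = contribution ÷ EBIT = €4,741,181.10 ÷ €1,622,081.10 = 2.9229.
%ΔEBIT = DOL × %ΔSales = 2.9229 × -13.8% = -40.3%.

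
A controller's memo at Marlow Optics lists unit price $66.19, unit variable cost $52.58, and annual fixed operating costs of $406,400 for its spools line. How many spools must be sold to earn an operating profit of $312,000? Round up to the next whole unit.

Each unit contributes $66.19 − $52.58 = $13.61.
Units = (FC + target) / CM = ($406,400 + $312,000) / $13.61 = 52,784.72, so 52,785 spools.

52,785 spools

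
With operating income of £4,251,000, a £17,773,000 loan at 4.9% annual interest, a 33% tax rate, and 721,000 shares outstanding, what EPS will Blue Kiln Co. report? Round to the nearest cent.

Pre-tax income = £4,251,000 − £870,877.00 = £3,380,123.00.
After tax at 33%: net income = £3,380,123.00 × 0.67 = £2,264,682.41.
Per share: £2,264,682.41 / 721,000 shares = £3.14.

£3.14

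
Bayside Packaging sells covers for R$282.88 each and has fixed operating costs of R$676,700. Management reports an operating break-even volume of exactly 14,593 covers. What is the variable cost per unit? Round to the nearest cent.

Contribution per unit must be FC / Q = R$676,700 / 14,593 = R$46.3715.
Hence VC = price − CM = R$282.88 − R$46.3715 = R$236.51.

R$236.51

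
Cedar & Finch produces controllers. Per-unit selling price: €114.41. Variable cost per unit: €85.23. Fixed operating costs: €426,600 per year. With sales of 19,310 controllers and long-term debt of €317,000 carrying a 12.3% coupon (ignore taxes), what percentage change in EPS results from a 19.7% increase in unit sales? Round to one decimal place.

+113.4%

Total contribution margin = 19,310 × €29.18 = €563,465.80.
EBIT = €563,465.80 − €426,600 = €136,865.80.
Interest = €38,991.00, so EBIT − I = €97,874.80.
Degree of combined leverage = contribution ÷ (EBIT − I) = €563,465.80 ÷ €97,874.80 = 5.7570.
%ΔEPS = DCL × %ΔSales = 5.7570 × +19.7% = +113.4%.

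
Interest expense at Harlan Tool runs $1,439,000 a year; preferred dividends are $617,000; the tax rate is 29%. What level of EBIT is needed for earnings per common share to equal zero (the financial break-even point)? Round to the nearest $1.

$2,308,014

Preferred dividends are paid after tax, so their pre-tax equivalent is $617,000 ÷ (1 − 0.29) = $869,014.08.
Financial break-even EBIT = interest + D_p ÷ (1 − t) = $1,439,000 + $869,014.08 = $2,308,014.08.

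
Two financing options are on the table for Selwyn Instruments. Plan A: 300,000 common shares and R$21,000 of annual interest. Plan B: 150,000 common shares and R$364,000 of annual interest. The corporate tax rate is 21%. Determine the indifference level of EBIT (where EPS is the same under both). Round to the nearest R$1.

R$707,000

At indifference, (EBIT − 21,000)(1 − t)/300,000 = (EBIT − 364,000)(1 − t)/150,000.
Cancelling (1 − t) and cross-multiplying: 150,000·(EBIT − 21,000) = 300,000·(EBIT − 364,000).
Solving, EBIT = (364,000·300,000 − 21,000·150,000) / (300,000 − 150,000) = 106,050,000,000 / 150,000 = 707,000.00.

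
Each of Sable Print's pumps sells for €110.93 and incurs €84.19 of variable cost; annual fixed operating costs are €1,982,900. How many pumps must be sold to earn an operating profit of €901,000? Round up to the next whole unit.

Each unit contributes €110.93 − €84.19 = €26.74.
Need Q such that Q × €26.74 − €1,982,900 = €901,000, i.e. Q = €2,883,900 / €26.74 = 107,849.66 → 107,850.

107,850 pumps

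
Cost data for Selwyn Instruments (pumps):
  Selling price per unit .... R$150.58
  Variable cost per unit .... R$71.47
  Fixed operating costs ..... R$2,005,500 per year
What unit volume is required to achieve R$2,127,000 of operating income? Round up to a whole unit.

Unit CM = price − variable cost = R$150.58 − R$71.47 = R$79.11.
Need Q such that Q × R$79.11 − R$2,005,500 = R$2,127,000, i.e. Q = R$4,132,500 / R$79.11 = 52,237.39 → 52,238.

52,238 pumps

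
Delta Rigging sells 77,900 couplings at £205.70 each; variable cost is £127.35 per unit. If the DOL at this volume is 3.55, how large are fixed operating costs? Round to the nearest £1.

£4,384,179

Total contribution margin = 77,900 × £78.35 = £6,103,465.00.
Since DOL = CM ÷ EBIT, EBIT = £6,103,465.00 ÷ 3.55 = £1,719,285.92.
And FC = contribution − EBIT = £6,103,465.00 − £1,719,285.92 = £4,384,179.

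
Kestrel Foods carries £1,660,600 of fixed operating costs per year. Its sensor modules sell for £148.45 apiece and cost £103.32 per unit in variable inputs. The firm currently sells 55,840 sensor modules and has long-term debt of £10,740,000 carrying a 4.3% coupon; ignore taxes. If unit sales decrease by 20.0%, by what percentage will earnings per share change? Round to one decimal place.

-126.8%

Total contribution margin = 55,840 × £45.13 = £2,520,059.20.
EBIT = £2,520,059.20 − £1,660,600 = £859,459.20.
After interest of £461,820.00, pre-tax earnings = £397,639.20.
DCL = total CM / (EBIT − I) = £2,520,059.20 / £397,639.20 = 6.3376.
%ΔEPS = DCL × %ΔSales = 6.3376 × -20.0% = -126.8%.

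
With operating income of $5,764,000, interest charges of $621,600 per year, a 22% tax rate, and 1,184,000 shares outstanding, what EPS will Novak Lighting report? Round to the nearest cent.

$3.39

Pre-tax income = $5,764,000 − $621,600.00 = $5,142,400.00.
Net income = $5,142,400.00 × (1 − 0.22) = $4,011,072.00.
EPS = $4,011,072.00 ÷ 1,184,000 = $3.39.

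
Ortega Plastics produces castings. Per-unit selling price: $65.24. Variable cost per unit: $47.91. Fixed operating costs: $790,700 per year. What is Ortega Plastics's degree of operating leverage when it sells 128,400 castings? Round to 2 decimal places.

At 128,400 units, contribution = 128,400 × $17.33 = $2,225,172.00.
Operating income = contribution − fixed costs = $2,225,172.00 − $790,700 = $1,434,472.00.
DOL = contribution ÷ EBIT = $2,225,172.00 ÷ $1,434,472.00 = 1.5512.

1.55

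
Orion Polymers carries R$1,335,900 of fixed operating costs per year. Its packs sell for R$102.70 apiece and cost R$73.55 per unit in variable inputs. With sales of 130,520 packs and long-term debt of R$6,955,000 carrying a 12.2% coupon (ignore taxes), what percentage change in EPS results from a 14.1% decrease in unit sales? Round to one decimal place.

-33.1%

Contribution at this volume is 130,520 × R$29.15 = R$3,804,658.00.
EBIT = R$3,804,658.00 − R$1,335,900 = R$2,468,758.00.
Interest = R$848,510.00, so EBIT − I = R$1,620,248.00.
DCL = total CM / (EBIT − I) = R$3,804,658.00 / R$1,620,248.00 = 2.3482.
EPS therefore changes by 2.3482 × (-14.1%) = -33.1%.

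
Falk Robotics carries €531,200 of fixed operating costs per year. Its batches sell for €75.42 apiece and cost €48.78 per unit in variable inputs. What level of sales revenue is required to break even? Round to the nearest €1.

Contribution margin per unit = €75.42 − €48.78 = €26.64, a CM ratio of €26.64 ÷ €75.42 = 0.3532.
Break-even sales = FC ÷ CM ratio = €531,200 × €75.42 / €26.64 = €1,503,870.

€1,503,870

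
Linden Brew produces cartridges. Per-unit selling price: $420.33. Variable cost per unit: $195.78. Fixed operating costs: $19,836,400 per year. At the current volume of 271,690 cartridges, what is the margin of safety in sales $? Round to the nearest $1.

$77,068,155

Unit CM = price − variable cost = $420.33 − $195.78 = $224.55. Break-even units = $19,836,400 ÷ $224.55 = 88,338.45; break-even revenue = 88,338.45 × $420.33 = $37,131,302.66.
Actual sales revenue = 271,690 × $420.33 = $114,199,457.70.
Margin of safety = $114,199,457.70 − $37,131,302.66 = $77,068,155.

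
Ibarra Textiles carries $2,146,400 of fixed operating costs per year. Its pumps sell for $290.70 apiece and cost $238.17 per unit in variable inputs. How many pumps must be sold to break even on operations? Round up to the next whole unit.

40,861 pumps

Contribution margin per unit = $290.70 − $238.17 = $52.53.
Break-even volume = fixed costs ÷ CM per unit = $2,146,400 ÷ $52.53 = 40,860.46, so 40,861 pumps.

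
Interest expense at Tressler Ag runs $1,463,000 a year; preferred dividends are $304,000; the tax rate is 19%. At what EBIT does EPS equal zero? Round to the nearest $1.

Preferred dividends are paid after tax, so their pre-tax equivalent is $304,000 ÷ (1 − 0.19) = $375,308.64.
EPS = 0 when EBIT covers interest plus the pre-tax preferred burden: $1,463,000 + $375,308.64 = $1,838,308.64.

$1,838,309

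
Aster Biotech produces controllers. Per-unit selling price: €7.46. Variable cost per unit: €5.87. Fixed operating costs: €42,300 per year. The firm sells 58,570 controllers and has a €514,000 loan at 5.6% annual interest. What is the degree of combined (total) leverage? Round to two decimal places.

4.22

Contribution at this volume is 58,570 × €1.59 = €93,126.30.
Operating income = contribution − fixed costs = €93,126.30 − €42,300 = €50,826.30. Interest = €28,784.00, so EBIT − I = €22,042.30.
DCL = contribution ÷ (EBIT − I) = €93,126.30 ÷ €22,042.30 = 4.2249.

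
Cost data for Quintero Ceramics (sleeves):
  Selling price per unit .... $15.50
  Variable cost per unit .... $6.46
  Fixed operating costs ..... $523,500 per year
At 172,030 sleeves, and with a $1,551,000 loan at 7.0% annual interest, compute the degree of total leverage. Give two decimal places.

Total contribution margin = 172,030 × $9.04 = $1,555,151.20.
Operating income = contribution − fixed costs = $1,555,151.20 − $523,500 = $1,031,651.20. Interest = $108,570.00.
DOL = $1,555,151.20 ÷ $1,031,651.20 = 1.5074; DFL = $1,031,651.20 ÷ $923,081.20 = 1.1176.
DCL = DOL × DFL = 1.5074 × 1.1176 = 1.6847.

1.68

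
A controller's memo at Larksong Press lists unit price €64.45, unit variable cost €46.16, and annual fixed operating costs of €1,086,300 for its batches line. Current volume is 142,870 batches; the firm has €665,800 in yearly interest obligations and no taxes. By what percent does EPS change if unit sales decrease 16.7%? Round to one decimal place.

-50.7%

Total contribution margin = 142,870 × €18.29 = €2,613,092.30.
Operating income = contribution − fixed costs = €2,613,092.30 − €1,086,300 = €1,526,792.30.
Interest = €665,800.00, so EBIT − I = €860,992.30.
Degree of combined leverage = contribution ÷ (EBIT − I) = €2,613,092.30 ÷ €860,992.30 = 3.0350.
%ΔEPS = DCL × %ΔSales = 3.0350 × -16.7% = -50.7%.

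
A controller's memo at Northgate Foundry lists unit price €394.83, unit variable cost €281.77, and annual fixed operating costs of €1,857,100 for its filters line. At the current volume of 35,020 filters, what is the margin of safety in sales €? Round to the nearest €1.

Unit CM = price − variable cost = €394.83 − €281.77 = €113.06. Break-even units = €1,857,100 ÷ €113.06 = 16,425.79; break-even revenue = 16,425.79 × €394.83 = €6,485,395.30.
Current sales = 35,020 × €394.83 = €13,826,946.60.
Margin of safety = €13,826,946.60 − €6,485,395.30 = €7,341,551.

€7,341,551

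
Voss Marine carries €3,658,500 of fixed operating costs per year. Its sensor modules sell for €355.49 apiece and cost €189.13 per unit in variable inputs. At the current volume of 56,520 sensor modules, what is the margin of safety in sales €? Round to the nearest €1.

Each unit contributes €355.49 − €189.13 = €166.36. Break-even units = €3,658,500 ÷ €166.36 = 21,991.46; break-even revenue = 21,991.46 × €355.49 = €7,817,745.64.
Actual sales revenue = 56,520 × €355.49 = €20,092,294.80.
Margin of safety = €20,092,294.80 − €7,817,745.64 = €12,274,549.

€12,274,549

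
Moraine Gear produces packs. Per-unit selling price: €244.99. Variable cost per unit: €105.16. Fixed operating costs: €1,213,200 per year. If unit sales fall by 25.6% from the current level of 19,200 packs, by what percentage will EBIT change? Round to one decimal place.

Contribution at this volume is 19,200 × €139.83 = €2,684,736.00.
EBIT = €2,684,736.00 − €1,213,200 = €1,471,536.00.
So DOL = total CM / EBIT = €2,684,736.00 / €1,471,536.00 = 1.8244.
Operating income changes by 1.8244 × -25.6% = -46.7%.

-46.7%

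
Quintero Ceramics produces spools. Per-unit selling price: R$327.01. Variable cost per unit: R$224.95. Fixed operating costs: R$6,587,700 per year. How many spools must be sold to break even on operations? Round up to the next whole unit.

Unit CM = price − variable cost = R$327.01 − R$224.95 = R$102.06.
Break-even volume = fixed costs ÷ CM per unit = R$6,587,700 ÷ R$102.06 = 64,547.33, so 64,548 spools.

64,548 spools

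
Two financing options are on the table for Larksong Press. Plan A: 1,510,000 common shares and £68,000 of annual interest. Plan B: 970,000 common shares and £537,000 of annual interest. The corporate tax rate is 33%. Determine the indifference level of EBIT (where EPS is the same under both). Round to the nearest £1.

At indifference, (EBIT − 68,000)(1 − t)/1,510,000 = (EBIT − 537,000)(1 − t)/970,000.
Cancelling (1 − t) and cross-multiplying: 970,000·(EBIT − 68,000) = 1,510,000·(EBIT − 537,000).
EBIT × (1,510,000 − 970,000) = 537,000 × 1,510,000 − 68,000 × 970,000 = 744,910,000,000, so EBIT = 744,910,000,000 ÷ 540,000 = 1,379,462.96.

£1,379,463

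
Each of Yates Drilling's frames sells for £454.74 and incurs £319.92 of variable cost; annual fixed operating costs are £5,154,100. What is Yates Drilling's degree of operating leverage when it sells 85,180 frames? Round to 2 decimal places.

1.81

At 85,180 units, contribution = 85,180 × £134.82 = £11,483,967.60.
EBIT = £11,483,967.60 − £5,154,100 = £6,329,867.60.
So DOL = total CM / EBIT = £11,483,967.60 / £6,329,867.60 = 1.8143.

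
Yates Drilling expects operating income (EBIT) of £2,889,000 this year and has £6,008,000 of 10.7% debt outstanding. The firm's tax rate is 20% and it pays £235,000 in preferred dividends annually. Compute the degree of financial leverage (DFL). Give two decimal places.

1.48

Interest = £642,856.00.
Preferred dividends grossed up pre-tax: £235,000 / (1 − 0.20) = £293,750.00.
DFL = EBIT ÷ [EBIT − I − D_p/(1−t)] = £2,889,000 ÷ [£2,889,000 − £642,856.00 − £293,750.00] = £2,889,000 ÷ £1,952,394.00 = 1.4797.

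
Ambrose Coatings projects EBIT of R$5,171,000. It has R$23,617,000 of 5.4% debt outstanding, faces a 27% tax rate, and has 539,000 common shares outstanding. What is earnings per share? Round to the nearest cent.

R$5.28

Interest = R$1,275,318.00, so EBT = R$5,171,000 − R$1,275,318.00 = R$3,895,682.00.
Net income = R$3,895,682.00 × (1 − 0.27) = R$2,843,847.86.
Per share: R$2,843,847.86 / 539,000 shares = R$5.28.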